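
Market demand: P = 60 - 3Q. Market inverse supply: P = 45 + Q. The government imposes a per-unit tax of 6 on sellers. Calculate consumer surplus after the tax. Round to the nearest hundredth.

Pre-tax equilibrium: 60 - 3Q = 45 + Q gives Q* = 3.75, P* = 48.75.
With the tax, sellers need 6 more per unit: 60 - 3Q = 45 + Q + 6, so Q_t = 2.25. Buyers pay P_b = 53.25; sellers receive P_s = P_b - 6 = 47.25.
CS = (1/2)(Q_t)(60 - P_b) = (1/2)(2.25)(6.75) = 7.5938.

7.59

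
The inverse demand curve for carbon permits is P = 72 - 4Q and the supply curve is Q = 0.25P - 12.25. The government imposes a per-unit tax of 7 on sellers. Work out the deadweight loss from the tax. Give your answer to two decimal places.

Rewriting supply in inverse form: P = 49 + 4Q.
Pre-tax equilibrium: 72 - 4Q = 49 + 4Q gives Q* = 2.875, P* = 60.5.
With the tax, sellers need 7 more per unit: 72 - 4Q = 49 + 4Q + 7, so Q_t = 2. Buyers pay P_b = 64; sellers receive P_s = P_b - 7 = 57.
Deadweight loss is the triangle between the curves from Q_t to Q*: (1/2)(2.875 - 2)(7) = 3.0625.

3.06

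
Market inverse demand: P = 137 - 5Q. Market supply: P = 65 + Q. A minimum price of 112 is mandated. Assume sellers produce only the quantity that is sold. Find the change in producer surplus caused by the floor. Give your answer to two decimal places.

150.50

Without the control, 137 - 5Q = 65 + Q so Q* = 12 and P* = 77.
At the floor price 112, quantity demanded is (137 - 112)/5 = 5; demand is the short side, so Q = 5 trades at P = 112.
PS goes from (1/2)(12)(12) = 72 to 222.5 (computed as (112 - 65)(5) - (1/2)(1)(5)^2), a change of 150.5.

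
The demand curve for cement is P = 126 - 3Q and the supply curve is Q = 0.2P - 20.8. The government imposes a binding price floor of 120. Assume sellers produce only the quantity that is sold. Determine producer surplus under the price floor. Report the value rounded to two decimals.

Rewriting supply in inverse form: P = 104 + 5Q.
Free-market equilibrium: 126 - 3Q = 104 + 5Q gives Q* = 2.75, P* = 117.75.
At P = 120, buyers demand (126 - 120)/3 = 2 while sellers would supply more, so the quantity traded is 2 at price 120.
The supply price at Q = 2 is 114. PS is the trapezoid between 120 and supply over [0, 2]: (1/2)[(120 - 104) + (120 - 114)](2) = 22.

22.00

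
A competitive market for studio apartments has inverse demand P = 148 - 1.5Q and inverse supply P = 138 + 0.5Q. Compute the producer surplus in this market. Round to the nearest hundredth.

6.25

Set 148 - 1.5Q = 138 + 0.5Q, which gives 10 = 2Q, so Q* = 5 and P* = 148 - 1.5(5) = 140.5.
Producer surplus is the triangle above supply below P*: (1/2)(5)(140.5 - 138) = (1/2)(5)(2.5) = 6.25.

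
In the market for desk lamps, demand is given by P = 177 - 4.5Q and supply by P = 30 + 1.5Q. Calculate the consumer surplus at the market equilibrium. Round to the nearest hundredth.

1350.56

Setting demand equal to supply, 147 = 6Q, so Q* = 24.5 and P* = 66.75.
The demand choke price is 177, so CS = (1/2)(Q*)(177 - P*) = (1/2)(24.5)(110.25) = 1350.5625.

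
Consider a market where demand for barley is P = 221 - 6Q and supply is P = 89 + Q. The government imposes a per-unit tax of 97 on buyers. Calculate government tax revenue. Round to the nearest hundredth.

Without the tax, 221 - 6Q = 89 + Q so Q* = 18.8571 and P* = 107.8571.
A tax on buyers shifts demand down by 97: (221 - 97) - 6Q = 89 + Q, so Q_t = 5. Buyers pay P_b = 191; sellers receive P_s = P_b - 97 = 94.
Tax revenue = t x Q_t = 97 x 5 = 485.

485.00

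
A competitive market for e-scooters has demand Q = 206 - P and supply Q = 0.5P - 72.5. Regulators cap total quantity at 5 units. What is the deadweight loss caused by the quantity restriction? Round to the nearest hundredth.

352.67

Rewriting demand in inverse form: P = 206 - Q.
Rewriting supply in inverse form: P = 145 + 2Q.
Unrestricted equilibrium: Q* = (206 - 145)/(1 + 2) = 20.3333.
At Q = 5 the demand price is 206 - (5) = 201 and the supply price is 145 + 2(5) = 155.
DWL = (1/2)(gap between curves at 5) x (Q* - 5) = (1/2)(46)(15.3333) = 352.6667.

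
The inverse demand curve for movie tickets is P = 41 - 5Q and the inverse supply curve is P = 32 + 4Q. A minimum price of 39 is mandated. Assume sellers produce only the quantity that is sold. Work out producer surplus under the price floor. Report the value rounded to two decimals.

2.48

Without the control, 41 - 5Q = 32 + 4Q so Q* = 1 and P* = 36.
At the floor price 39, quantity demanded is (41 - 39)/5 = 0.4; demand is the short side, so Q = 0.4 trades at P = 39.
The supply price at Q = 0.4 is 33.6. PS is the trapezoid between 39 and supply over [0, 0.4]: (1/2)[(39 - 32) + (39 - 33.6)](0.4) = 2.48.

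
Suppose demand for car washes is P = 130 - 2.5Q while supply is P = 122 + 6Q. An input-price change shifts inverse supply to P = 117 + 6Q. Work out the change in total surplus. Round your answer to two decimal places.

Initial equilibrium: Q_0 = 0.9412, P_0 = 127.6471; CS_0 = (1/2)(0.9412)(2.3529) = 1.1073, PS_0 = (1/2)(0.9412)(5.6471) = 2.6574.
New equilibrium: 130 - 2.5Q = 117 + 6Q gives Q_1 = 1.5294, P_1 = 126.1765; CS_1 = 2.9239, PS_1 = 7.0173.
Change in total surplus = (2.9239 + 7.0173) - (1.1073 + 2.6574) = 6.1765.

6.18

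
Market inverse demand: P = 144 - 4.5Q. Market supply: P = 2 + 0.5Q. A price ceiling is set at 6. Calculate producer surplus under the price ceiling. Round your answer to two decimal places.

Without the control, 144 - 4.5Q = 2 + 0.5Q so Q* = 28.4 and P* = 16.2.
At the ceiling price 6, quantity supplied is (6 - 2)/0.5 = 8; supply is the short side, so Q = 8 trades at P = 6.
PS is the triangle above supply below 6: (1/2)(8)(6 - 2) = 16.

16.00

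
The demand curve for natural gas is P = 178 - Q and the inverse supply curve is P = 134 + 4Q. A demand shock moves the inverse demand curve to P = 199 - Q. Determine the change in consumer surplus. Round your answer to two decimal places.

Initial equilibrium: Q_0 = 8.8, P_0 = 169.2; CS_0 = (1/2)(8.8)(8.8) = 38.72, PS_0 = (1/2)(8.8)(35.2) = 154.88.
New equilibrium: 199 - Q = 134 + 4Q gives Q_1 = 13, P_1 = 186; CS_1 = 84.5, PS_1 = 338.
Change in consumer surplus = 84.5 - 38.72 = 45.78.

45.78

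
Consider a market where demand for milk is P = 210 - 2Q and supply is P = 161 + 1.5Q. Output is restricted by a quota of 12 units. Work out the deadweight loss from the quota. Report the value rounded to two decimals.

Unrestricted equilibrium: Q* = (210 - 161)/(2 + 1.5) = 14.
At Q = 12 the demand price is 210 - 2(12) = 186 and the supply price is 161 + 1.5(12) = 179.
DWL = (1/2)(gap between curves at 12) x (Q* - 12) = (1/2)(7)(2) = 7.

7.00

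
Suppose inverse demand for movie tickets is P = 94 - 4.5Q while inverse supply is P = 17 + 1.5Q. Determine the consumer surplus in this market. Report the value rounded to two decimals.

370.56

Set 94 - 4.5Q = 17 + 1.5Q, which gives 77 = 6Q, so Q* = 12.8333 and P* = 94 - 4.5(12.8333) = 36.25.
The demand choke price is 94, so CS = (1/2)(Q*)(94 - P*) = (1/2)(12.8333)(57.75) = 370.5625.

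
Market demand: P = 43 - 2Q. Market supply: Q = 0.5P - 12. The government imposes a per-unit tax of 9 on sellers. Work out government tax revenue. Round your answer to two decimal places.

22.50

Rewriting supply in inverse form: P = 24 + 2Q.
Pre-tax equilibrium: 43 - 2Q = 24 + 2Q gives Q* = 4.75, P* = 33.5.
With the tax, sellers need 9 more per unit: 43 - 2Q = 24 + 2Q + 9, so Q_t = 2.5. Buyers pay P_b = 38; sellers receive P_s = P_b - 9 = 29.
Revenue is the tax times quantity traded: 9 x 2.5 = 22.5.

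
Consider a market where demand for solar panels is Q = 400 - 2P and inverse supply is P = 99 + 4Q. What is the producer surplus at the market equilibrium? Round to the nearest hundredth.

1007.51

Rewriting demand in inverse form: P = 200 - 0.5Q.
Equilibrium: 200 - 0.5Q = 99 + 4Q, so Q* = 22.4444 and P* = 188.7778.
The supply curve's price intercept is 99, so PS = (1/2)(Q*)(P* - 99) = (1/2)(22.4444)(89.7778) = 1007.5062.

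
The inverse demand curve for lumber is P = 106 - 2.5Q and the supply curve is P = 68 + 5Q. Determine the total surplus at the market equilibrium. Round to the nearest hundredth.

Set 106 - 2.5Q = 68 + 5Q, which gives 38 = 7.5Q, so Q* = 5.0667 and P* = 106 - 2.5(5.0667) = 93.3333.
CS = (1/2)(5.0667)(12.6667) = 32.0889 and PS = (1/2)(5.0667)(25.3333) = 64.1778, so total surplus = 96.2667.

96.27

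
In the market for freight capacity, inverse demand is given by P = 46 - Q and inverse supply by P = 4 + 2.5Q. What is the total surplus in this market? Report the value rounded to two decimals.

Setting demand equal to supply, 42 = 3.5Q, so Q* = 12 and P* = 34.
Total surplus is the full triangle between the curves from 0 to Q*: (1/2)(12)(46 - 4) = 252.

252.00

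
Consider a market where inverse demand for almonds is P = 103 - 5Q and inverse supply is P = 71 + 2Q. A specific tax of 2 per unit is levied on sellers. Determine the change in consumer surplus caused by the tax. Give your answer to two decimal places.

-6.33

Pre-tax equilibrium: 103 - 5Q = 71 + 2Q gives Q* = 4.5714, P* = 80.1429.
With the tax, sellers need 2 more per unit: 103 - 5Q = 71 + 2Q + 2, so Q_t = 4.2857. Buyers pay P_b = 81.5714; sellers receive P_s = P_b - 2 = 79.5714.
CS falls from (1/2)(4.5714)(22.8571) = 52.2449 to (1/2)(4.2857)(21.4286) = 45.9184, a change of -6.3265.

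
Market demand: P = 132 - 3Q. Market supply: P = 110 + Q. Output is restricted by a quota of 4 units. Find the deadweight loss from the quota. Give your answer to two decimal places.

Without the quota, 132 - 3Q = 110 + Q gives Q* = 5.5.
At Q = 4 the demand price is 132 - 3(4) = 120 and the supply price is 110 + (4) = 114.
Deadweight loss is the triangle between the curves from 4 to 5.5: (1/2)(120 - 114)(5.5 - 4) = 4.5.

4.50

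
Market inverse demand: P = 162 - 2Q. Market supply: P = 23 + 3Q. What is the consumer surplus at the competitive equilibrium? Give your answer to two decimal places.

Set 162 - 2Q = 23 + 3Q, which gives 139 = 5Q, so Q* = 27.8 and P* = 162 - 2(27.8) = 106.4.
Consumer surplus is the triangle under demand above P*: (1/2)(27.8)(162 - 106.4) = (1/2)(27.8)(55.6) = 772.84.

772.84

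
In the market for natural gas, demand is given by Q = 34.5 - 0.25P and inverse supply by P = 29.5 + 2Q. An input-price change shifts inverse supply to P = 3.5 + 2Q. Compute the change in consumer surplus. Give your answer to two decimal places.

351.00

Rewriting demand in inverse form: P = 138 - 4Q.
Initial equilibrium: Q_0 = 18.0833, P_0 = 65.6667; CS_0 = (1/2)(18.0833)(72.3333) = 654.0139, PS_0 = (1/2)(18.0833)(36.1667) = 327.0069.
New equilibrium: 138 - 4Q = 3.5 + 2Q gives Q_1 = 22.4167, P_1 = 48.3333; CS_1 = 1005.0139, PS_1 = 502.5069.
Change in consumer surplus = 1005.0139 - 654.0139 = 351.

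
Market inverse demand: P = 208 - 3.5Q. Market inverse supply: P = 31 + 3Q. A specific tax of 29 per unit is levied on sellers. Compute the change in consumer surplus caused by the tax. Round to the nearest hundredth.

Pre-tax equilibrium: 208 - 3.5Q = 31 + 3Q gives Q* = 27.2308, P* = 112.6923.
A tax on sellers shifts supply up by 29: 208 - 3.5Q = 31 + 3Q + 29, so Q_t = 22.7692. Buyers pay P_b = 128.3077; sellers receive P_s = P_b - 29 = 99.3077.
Consumers lose the trapezoid between P* and P_b out to Q_t plus the triangle from Q_t to Q*: change in CS = 907.2663 - 1297.6509 = -390.3846.

-390.38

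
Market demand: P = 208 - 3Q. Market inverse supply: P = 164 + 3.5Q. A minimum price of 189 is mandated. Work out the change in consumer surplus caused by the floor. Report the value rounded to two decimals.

-8.57

Without the control, 208 - 3Q = 164 + 3.5Q so Q* = 6.7692 and P* = 187.6923.
At P = 189, buyers demand (208 - 189)/3 = 6.3333 while sellers would supply more, so the quantity traded is 6.3333 at price 189.
CS goes from (1/2)(6.7692)(20.3077) = 68.7337 to 60.1667 (computed as (208 - 189)(6.3333) - (1/2)(3)(6.3333)^2), a change of -8.5671.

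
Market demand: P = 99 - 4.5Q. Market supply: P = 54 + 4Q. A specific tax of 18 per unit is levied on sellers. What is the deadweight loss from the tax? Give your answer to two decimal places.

19.06

Without the tax, 99 - 4.5Q = 54 + 4Q so Q* = 5.2941 and P* = 75.1765.
With the tax, sellers need 18 more per unit: 99 - 4.5Q = 54 + 4Q + 18, so Q_t = 3.1765. Buyers pay P_b = 84.7059; sellers receive P_s = P_b - 18 = 66.7059.
The welfare triangle lost has base Q* - Q_t = 2.1176 and height t = 18, so DWL = (1/2)(2.1176)(18) = 19.0588.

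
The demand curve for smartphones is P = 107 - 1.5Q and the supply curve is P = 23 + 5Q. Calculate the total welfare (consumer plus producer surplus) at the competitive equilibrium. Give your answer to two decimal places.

542.77

Equilibrium: 107 - 1.5Q = 23 + 5Q, so Q* = 12.9231 and P* = 87.6154.
Total surplus is the full triangle between the curves from 0 to Q*: (1/2)(12.9231)(107 - 23) = 542.7692.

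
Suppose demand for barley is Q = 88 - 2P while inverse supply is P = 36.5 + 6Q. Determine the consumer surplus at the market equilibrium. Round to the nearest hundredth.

0.33

Rewriting demand in inverse form: P = 44 - 0.5Q.
Setting demand equal to supply, 7.5 = 6.5Q, so Q* = 1.1538 and P* = 43.4231.
The demand choke price is 44, so CS = (1/2)(Q*)(44 - P*) = (1/2)(1.1538)(0.5769) = 0.3328.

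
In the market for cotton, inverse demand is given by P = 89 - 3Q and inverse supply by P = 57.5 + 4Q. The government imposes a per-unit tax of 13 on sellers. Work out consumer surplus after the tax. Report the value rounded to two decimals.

Without the tax, 89 - 3Q = 57.5 + 4Q so Q* = 4.5 and P* = 75.5.
With the tax, sellers need 13 more per unit: 89 - 3Q = 57.5 + 4Q + 13, so Q_t = 2.6429. Buyers pay P_b = 81.0714; sellers receive P_s = P_b - 13 = 68.0714.
Consumer surplus is the triangle under demand above P_b: (1/2)(2.6429)(89 - 81.0714) = 10.477.

10.48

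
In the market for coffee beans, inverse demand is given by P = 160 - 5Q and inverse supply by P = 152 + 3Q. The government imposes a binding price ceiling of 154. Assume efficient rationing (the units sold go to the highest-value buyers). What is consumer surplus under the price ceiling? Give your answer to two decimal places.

2.89

Free-market equilibrium: 160 - 5Q = 152 + 3Q gives Q* = 1, P* = 155.
At the ceiling price 154, quantity supplied is (154 - 152)/3 = 0.6667; supply is the short side, so Q = 0.6667 trades at P = 154.
The demand price at Q = 0.6667 is 156.6667. CS is the trapezoid between demand and 154 over [0, 0.6667]: (1/2)[(160 - 154) + (156.6667 - 154)](0.6667) = 2.8889.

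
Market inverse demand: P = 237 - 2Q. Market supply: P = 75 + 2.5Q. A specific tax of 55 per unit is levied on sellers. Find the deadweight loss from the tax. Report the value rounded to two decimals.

336.11

Without the tax, 237 - 2Q = 75 + 2.5Q so Q* = 36 and P* = 165.
A tax on sellers shifts supply up by 55: 237 - 2Q = 75 + 2.5Q + 55, so Q_t = 23.7778. Buyers pay P_b = 189.4444; sellers receive P_s = P_b - 55 = 134.4444.
The welfare triangle lost has base Q* - Q_t = 12.2222 and height t = 55, so DWL = (1/2)(12.2222)(55) = 336.1111.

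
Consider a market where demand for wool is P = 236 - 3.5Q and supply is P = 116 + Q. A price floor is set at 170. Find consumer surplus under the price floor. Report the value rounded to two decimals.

Free-market equilibrium: 236 - 3.5Q = 116 + Q gives Q* = 26.6667, P* = 142.6667.
At P = 170, buyers demand (236 - 170)/3.5 = 18.8571 while sellers would supply more, so the quantity traded is 18.8571 at price 170.
CS is the triangle under demand above 170: (1/2)(18.8571)(236 - 170) = 622.2857.

622.29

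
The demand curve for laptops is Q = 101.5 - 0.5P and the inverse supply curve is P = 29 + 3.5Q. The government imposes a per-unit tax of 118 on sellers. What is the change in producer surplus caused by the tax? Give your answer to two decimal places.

-1570.08

Rewriting demand in inverse form: P = 203 - 2Q.
Pre-tax equilibrium: 203 - 2Q = 29 + 3.5Q gives Q* = 31.6364, P* = 139.7273.
A tax on sellers shifts supply up by 118: 203 - 2Q = 29 + 3.5Q + 118, so Q_t = 10.1818. Buyers pay P_b = 182.6364; sellers receive P_s = P_b - 118 = 64.6364.
Producers lose the trapezoid between P_s and P* out to Q_t plus the triangle from Q_t to Q*: change in PS = 181.4215 - 1751.5041 = -1570.0826.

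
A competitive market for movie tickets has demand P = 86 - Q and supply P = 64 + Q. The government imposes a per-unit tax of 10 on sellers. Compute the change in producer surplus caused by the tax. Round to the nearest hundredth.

Without the tax, 86 - Q = 64 + Q so Q* = 11 and P* = 75.
A tax on sellers shifts supply up by 10: 86 - Q = 64 + Q + 10, so Q_t = 6. Buyers pay P_b = 80; sellers receive P_s = P_b - 10 = 70.
Producers lose the trapezoid between P_s and P* out to Q_t plus the triangle from Q_t to Q*: change in PS = 18 - 60.5 = -42.5.

-42.50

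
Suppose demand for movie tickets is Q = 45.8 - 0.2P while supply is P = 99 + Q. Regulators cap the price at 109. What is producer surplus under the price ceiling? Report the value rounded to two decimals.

50.00

Rewriting demand in inverse form: P = 229 - 5Q.
Without the control, 229 - 5Q = 99 + Q so Q* = 21.6667 and P* = 120.6667.
At P = 109, sellers supply (109 - 99)/1 = 10 while buyers want more, so the quantity traded is 10 at price 109.
PS is the triangle above supply below 109: (1/2)(10)(109 - 99) = 50.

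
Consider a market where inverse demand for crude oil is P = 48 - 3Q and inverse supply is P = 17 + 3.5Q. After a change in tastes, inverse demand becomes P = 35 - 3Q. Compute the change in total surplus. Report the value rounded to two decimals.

Initial equilibrium: Q_0 = 4.7692, P_0 = 33.6923; CS_0 = (1/2)(4.7692)(14.3077) = 34.1183, PS_0 = (1/2)(4.7692)(16.6923) = 39.8047.
New equilibrium: 35 - 3Q = 17 + 3.5Q gives Q_1 = 2.7692, P_1 = 26.6923; CS_1 = 11.503, PS_1 = 13.4201.
Change in total surplus = (11.503 + 13.4201) - (34.1183 + 39.8047) = -49.

-49.00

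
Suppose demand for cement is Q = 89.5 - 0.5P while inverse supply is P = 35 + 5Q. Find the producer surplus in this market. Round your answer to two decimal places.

Rewriting demand in inverse form: P = 179 - 2Q.
Equilibrium: 179 - 2Q = 35 + 5Q, so Q* = 20.5714 and P* = 137.8571.
PS is the area between P* and the supply curve from 0 to Q*: (1/2)(20.5714)(102.8571) = 1057.9592.

1057.96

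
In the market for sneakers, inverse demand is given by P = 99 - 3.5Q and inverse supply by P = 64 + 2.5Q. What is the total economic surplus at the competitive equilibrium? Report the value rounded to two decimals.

Setting demand equal to supply, 35 = 6Q, so Q* = 5.8333 and P* = 78.5833.
CS = (1/2)(5.8333)(20.4167) = 59.5486 and PS = (1/2)(5.8333)(14.5833) = 42.5347, so total surplus = 102.0833.

102.08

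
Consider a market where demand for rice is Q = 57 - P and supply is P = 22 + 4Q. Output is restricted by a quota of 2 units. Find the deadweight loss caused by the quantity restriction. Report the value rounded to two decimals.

Rewriting demand in inverse form: P = 57 - Q.
Unrestricted equilibrium: Q* = (57 - 22)/(1 + 4) = 7.
At Q = 2 the demand price is 57 - (2) = 55 and the supply price is 22 + 4(2) = 30.
DWL = (1/2)(gap between curves at 2) x (Q* - 2) = (1/2)(25)(5) = 62.5.

62.50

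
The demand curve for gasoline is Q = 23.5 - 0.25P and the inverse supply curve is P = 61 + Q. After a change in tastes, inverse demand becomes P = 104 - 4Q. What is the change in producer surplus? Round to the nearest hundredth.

Rewriting demand in inverse form: P = 94 - 4Q.
Initial equilibrium: Q_0 = 6.6, P_0 = 67.6; CS_0 = (1/2)(6.6)(26.4) = 87.12, PS_0 = (1/2)(6.6)(6.6) = 21.78.
New equilibrium: 104 - 4Q = 61 + Q gives Q_1 = 8.6, P_1 = 69.6; CS_1 = 147.92, PS_1 = 36.98.
Change in producer surplus = 36.98 - 21.78 = 15.2.

15.20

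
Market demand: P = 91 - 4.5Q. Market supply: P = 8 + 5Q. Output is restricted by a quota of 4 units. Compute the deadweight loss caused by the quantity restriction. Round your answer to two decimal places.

106.58

Unrestricted equilibrium: Q* = (91 - 8)/(4.5 + 5) = 8.7368.
At Q = 4 the demand price is 91 - 4.5(4) = 73 and the supply price is 8 + 5(4) = 28.
DWL = (1/2)(gap between curves at 4) x (Q* - 4) = (1/2)(45)(4.7368) = 106.5789.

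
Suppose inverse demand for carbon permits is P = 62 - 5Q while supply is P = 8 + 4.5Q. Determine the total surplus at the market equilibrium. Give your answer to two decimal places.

153.47

Equilibrium: 62 - 5Q = 8 + 4.5Q, so Q* = 5.6842 and P* = 33.5789.
Total surplus is the full triangle between the curves from 0 to Q*: (1/2)(5.6842)(62 - 8) = 153.4737.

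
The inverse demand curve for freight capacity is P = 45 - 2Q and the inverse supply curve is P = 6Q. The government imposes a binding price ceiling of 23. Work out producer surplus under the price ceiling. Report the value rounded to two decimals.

44.08

Without the control, 45 - 2Q = 6Q so Q* = 5.625 and P* = 33.75.
At the ceiling price 23, quantity supplied is (23 - 0)/6 = 3.8333; supply is the short side, so Q = 3.8333 trades at P = 23.
PS is the triangle above supply below 23: (1/2)(3.8333)(23 - 0) = 44.0833.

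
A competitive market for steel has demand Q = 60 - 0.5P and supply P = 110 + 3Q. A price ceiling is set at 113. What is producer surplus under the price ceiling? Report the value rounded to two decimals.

Rewriting demand in inverse form: P = 120 - 2Q.
Without the control, 120 - 2Q = 110 + 3Q so Q* = 2 and P* = 116.
At P = 113, sellers supply (113 - 110)/3 = 1 while buyers want more, so the quantity traded is 1 at price 113.
PS is the triangle above supply below 113: (1/2)(1)(113 - 110) = 1.5.

1.50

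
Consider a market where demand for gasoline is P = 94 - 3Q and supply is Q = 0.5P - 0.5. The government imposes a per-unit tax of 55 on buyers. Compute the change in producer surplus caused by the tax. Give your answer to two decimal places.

Rewriting supply in inverse form: P = 1 + 2Q.
Without the tax, 94 - 3Q = 1 + 2Q so Q* = 18.6 and P* = 38.2.
With the tax, buyers' net willingness to pay falls by 55: (94 - 55) - 3Q = 1 + 2Q, so Q_t = 7.6. Buyers pay P_b = 71.2; sellers receive P_s = P_b - 55 = 16.2.
PS falls from (1/2)(18.6)(37.2) = 345.96 to (1/2)(7.6)(15.2) = 57.76, a change of -288.2.

-288.20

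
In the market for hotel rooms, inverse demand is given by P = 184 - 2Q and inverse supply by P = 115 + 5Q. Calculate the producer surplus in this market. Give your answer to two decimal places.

242.91

Setting demand equal to supply, 69 = 7Q, so Q* = 9.8571 and P* = 164.2857.
PS is the area between P* and the supply curve from 0 to Q*: (1/2)(9.8571)(49.2857) = 242.9082.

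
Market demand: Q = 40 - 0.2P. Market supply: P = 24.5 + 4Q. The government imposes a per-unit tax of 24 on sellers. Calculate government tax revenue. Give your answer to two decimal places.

404.00

Rewriting demand in inverse form: P = 200 - 5Q.
Without the tax, 200 - 5Q = 24.5 + 4Q so Q* = 19.5 and P* = 102.5.
With the tax, sellers need 24 more per unit: 200 - 5Q = 24.5 + 4Q + 24, so Q_t = 16.8333. Buyers pay P_b = 115.8333; sellers receive P_s = P_b - 24 = 91.8333.
Tax revenue = t x Q_t = 24 x 16.8333 = 404.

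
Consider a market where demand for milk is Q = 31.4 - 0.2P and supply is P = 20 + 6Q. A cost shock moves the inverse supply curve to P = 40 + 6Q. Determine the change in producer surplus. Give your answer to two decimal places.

-125.95

Rewriting demand in inverse form: P = 157 - 5Q.
Initial equilibrium: Q_0 = 12.4545, P_0 = 94.7273; CS_0 = (1/2)(12.4545)(62.2727) = 387.7893, PS_0 = (1/2)(12.4545)(74.7273) = 465.3471.
New equilibrium: 157 - 5Q = 40 + 6Q gives Q_1 = 10.6364, P_1 = 103.8182; CS_1 = 282.8306, PS_1 = 339.3967.
Change in producer surplus = 339.3967 - 465.3471 = -125.9504.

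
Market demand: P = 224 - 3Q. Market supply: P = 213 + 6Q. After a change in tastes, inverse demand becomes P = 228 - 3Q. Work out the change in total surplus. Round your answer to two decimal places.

Initial equilibrium: Q_0 = 1.2222, P_0 = 220.3333; CS_0 = (1/2)(1.2222)(3.6667) = 2.2407, PS_0 = (1/2)(1.2222)(7.3333) = 4.4815.
New equilibrium: 228 - 3Q = 213 + 6Q gives Q_1 = 1.6667, P_1 = 223; CS_1 = 4.1667, PS_1 = 8.3333.
Change in total surplus = (4.1667 + 8.3333) - (2.2407 + 4.4815) = 5.7778.

5.78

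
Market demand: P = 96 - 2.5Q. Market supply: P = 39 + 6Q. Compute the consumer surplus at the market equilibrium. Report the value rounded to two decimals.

Setting demand equal to supply, 57 = 8.5Q, so Q* = 6.7059 and P* = 79.2353.
CS is the area between the demand curve and P* from 0 to Q*: (1/2)(6.7059)(16.7647) = 56.2111.

56.21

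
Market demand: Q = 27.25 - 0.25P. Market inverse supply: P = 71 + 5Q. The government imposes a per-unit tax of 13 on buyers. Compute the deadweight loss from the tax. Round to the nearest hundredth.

9.39

Rewriting demand in inverse form: P = 109 - 4Q.
Without the tax, 109 - 4Q = 71 + 5Q so Q* = 4.2222 and P* = 92.1111.
A tax on buyers shifts demand down by 13: (109 - 13) - 4Q = 71 + 5Q, so Q_t = 2.7778. Buyers pay P_b = 97.8889; sellers receive P_s = P_b - 13 = 84.8889.
Deadweight loss is the triangle between the curves from Q_t to Q*: (1/2)(4.2222 - 2.7778)(13) = 9.3889.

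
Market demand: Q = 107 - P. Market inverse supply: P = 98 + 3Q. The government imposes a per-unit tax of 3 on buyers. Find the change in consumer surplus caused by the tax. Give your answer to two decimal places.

-1.41

Rewriting demand in inverse form: P = 107 - Q.
Pre-tax equilibrium: 107 - Q = 98 + 3Q gives Q* = 2.25, P* = 104.75.
A tax on buyers shifts demand down by 3: (107 - 3) - Q = 98 + 3Q, so Q_t = 1.5. Buyers pay P_b = 105.5; sellers receive P_s = P_b - 3 = 102.5.
Consumers lose the trapezoid between P* and P_b out to Q_t plus the triangle from Q_t to Q*: change in CS = 1.125 - 2.5312 = -1.4062.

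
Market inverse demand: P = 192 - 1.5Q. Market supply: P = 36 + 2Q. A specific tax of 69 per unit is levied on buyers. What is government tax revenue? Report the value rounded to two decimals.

1715.14

Pre-tax equilibrium: 192 - 1.5Q = 36 + 2Q gives Q* = 44.5714, P* = 125.1429.
A tax on buyers shifts demand down by 69: (192 - 69) - 1.5Q = 36 + 2Q, so Q_t = 24.8571. Buyers pay P_b = 154.7143; sellers receive P_s = P_b - 69 = 85.7143.
Tax revenue = t x Q_t = 69 x 24.8571 = 1715.1429.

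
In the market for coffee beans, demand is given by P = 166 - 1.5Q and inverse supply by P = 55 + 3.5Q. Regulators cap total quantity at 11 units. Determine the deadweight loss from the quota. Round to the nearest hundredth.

Unrestricted equilibrium: Q* = (166 - 55)/(1.5 + 3.5) = 22.2.
At Q = 11 the demand price is 166 - 1.5(11) = 149.5 and the supply price is 55 + 3.5(11) = 93.5.
Deadweight loss is the triangle between the curves from 11 to 22.2: (1/2)(149.5 - 93.5)(22.2 - 11) = 313.6.

313.60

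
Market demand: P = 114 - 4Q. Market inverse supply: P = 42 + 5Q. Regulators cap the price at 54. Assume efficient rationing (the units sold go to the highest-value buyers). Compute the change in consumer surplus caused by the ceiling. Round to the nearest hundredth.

Free-market equilibrium: 114 - 4Q = 42 + 5Q gives Q* = 8, P* = 82.
At P = 54, sellers supply (54 - 42)/5 = 2.4 while buyers want more, so the quantity traded is 2.4 at price 54.
CS goes from (1/2)(8)(32) = 128 to 132.48 (computed as (114 - 54)(2.4) - (1/2)(4)(2.4)^2), a change of 4.48.

4.48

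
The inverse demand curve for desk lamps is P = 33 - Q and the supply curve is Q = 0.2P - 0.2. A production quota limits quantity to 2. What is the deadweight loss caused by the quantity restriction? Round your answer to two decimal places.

Rewriting supply in inverse form: P = 1 + 5Q.
Without the quota, 33 - Q = 1 + 5Q gives Q* = 5.3333.
At Q = 2 the demand price is 33 - (2) = 31 and the supply price is 1 + 5(2) = 11.
DWL = (1/2)(gap between curves at 2) x (Q* - 2) = (1/2)(20)(3.3333) = 33.3333.

33.33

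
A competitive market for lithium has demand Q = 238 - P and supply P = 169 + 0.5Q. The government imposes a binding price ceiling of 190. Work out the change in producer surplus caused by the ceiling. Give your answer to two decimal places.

Rewriting demand in inverse form: P = 238 - Q.
Without the control, 238 - Q = 169 + 0.5Q so Q* = 46 and P* = 192.
At the ceiling price 190, quantity supplied is (190 - 169)/0.5 = 42; supply is the short side, so Q = 42 trades at P = 190.
PS goes from (1/2)(46)(23) = 529 to 441 (computed as (190 - 169)(42) - (1/2)(0.5)(42)^2), a change of -88.

-88.00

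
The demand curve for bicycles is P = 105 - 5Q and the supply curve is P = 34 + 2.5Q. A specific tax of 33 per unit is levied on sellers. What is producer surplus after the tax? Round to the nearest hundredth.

32.09

Pre-tax equilibrium: 105 - 5Q = 34 + 2.5Q gives Q* = 9.4667, P* = 57.6667.
With the tax, sellers need 33 more per unit: 105 - 5Q = 34 + 2.5Q + 33, so Q_t = 5.0667. Buyers pay P_b = 79.6667; sellers receive P_s = P_b - 33 = 46.6667.
PS = (1/2)(Q_t)(P_s - 34) = (1/2)(5.0667)(12.6667) = 32.0889.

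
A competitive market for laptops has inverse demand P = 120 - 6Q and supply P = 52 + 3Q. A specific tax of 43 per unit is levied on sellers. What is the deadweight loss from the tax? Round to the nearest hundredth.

102.72

Pre-tax equilibrium: 120 - 6Q = 52 + 3Q gives Q* = 7.5556, P* = 74.6667.
With the tax, sellers need 43 more per unit: 120 - 6Q = 52 + 3Q + 43, so Q_t = 2.7778. Buyers pay P_b = 103.3333; sellers receive P_s = P_b - 43 = 60.3333.
The welfare triangle lost has base Q* - Q_t = 4.7778 and height t = 43, so DWL = (1/2)(4.7778)(43) = 102.7222.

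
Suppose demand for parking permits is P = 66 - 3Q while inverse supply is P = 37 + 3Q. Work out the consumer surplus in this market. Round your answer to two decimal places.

35.04

Set 66 - 3Q = 37 + 3Q, which gives 29 = 6Q, so Q* = 4.8333 and P* = 66 - 3(4.8333) = 51.5.
The demand choke price is 66, so CS = (1/2)(Q*)(66 - P*) = (1/2)(4.8333)(14.5) = 35.0417.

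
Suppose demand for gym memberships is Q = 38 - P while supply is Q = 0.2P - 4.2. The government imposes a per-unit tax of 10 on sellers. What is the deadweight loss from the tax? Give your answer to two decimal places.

8.33

Rewriting demand in inverse form: P = 38 - Q.
Rewriting supply in inverse form: P = 21 + 5Q.
Without the tax, 38 - Q = 21 + 5Q so Q* = 2.8333 and P* = 35.1667.
A tax on sellers shifts supply up by 10: 38 - Q = 21 + 5Q + 10, so Q_t = 1.1667. Buyers pay P_b = 36.8333; sellers receive P_s = P_b - 10 = 26.8333.
Deadweight loss is the triangle between the curves from Q_t to Q*: (1/2)(2.8333 - 1.1667)(10) = 8.3333.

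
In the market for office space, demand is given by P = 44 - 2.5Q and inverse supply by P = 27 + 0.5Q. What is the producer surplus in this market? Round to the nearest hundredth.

8.03

Setting demand equal to supply, 17 = 3Q, so Q* = 5.6667 and P* = 29.8333.
Producer surplus is the triangle above supply below P*: (1/2)(5.6667)(29.8333 - 27) = (1/2)(5.6667)(2.8333) = 8.0278.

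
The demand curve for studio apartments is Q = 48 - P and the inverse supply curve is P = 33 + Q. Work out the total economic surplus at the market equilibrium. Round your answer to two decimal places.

Rewriting demand in inverse form: P = 48 - Q.
Setting demand equal to supply, 15 = 2Q, so Q* = 7.5 and P* = 40.5.
Total surplus is the full triangle between the curves from 0 to Q*: (1/2)(7.5)(48 - 33) = 56.25.

56.25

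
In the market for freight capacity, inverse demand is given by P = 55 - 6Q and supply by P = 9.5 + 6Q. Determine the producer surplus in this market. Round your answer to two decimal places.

Setting demand equal to supply, 45.5 = 12Q, so Q* = 3.7917 and P* = 32.25.
The supply curve's price intercept is 9.5, so PS = (1/2)(Q*)(P* - 9.5) = (1/2)(3.7917)(22.75) = 43.1302.

43.13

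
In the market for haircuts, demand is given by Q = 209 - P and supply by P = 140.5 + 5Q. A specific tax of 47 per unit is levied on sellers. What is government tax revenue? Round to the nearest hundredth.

Rewriting demand in inverse form: P = 209 - Q.
Pre-tax equilibrium: 209 - Q = 140.5 + 5Q gives Q* = 11.4167, P* = 197.5833.
With the tax, sellers need 47 more per unit: 209 - Q = 140.5 + 5Q + 47, so Q_t = 3.5833. Buyers pay P_b = 205.4167; sellers receive P_s = P_b - 47 = 158.4167.
Revenue is the tax times quantity traded: 47 x 3.5833 = 168.4167.

168.42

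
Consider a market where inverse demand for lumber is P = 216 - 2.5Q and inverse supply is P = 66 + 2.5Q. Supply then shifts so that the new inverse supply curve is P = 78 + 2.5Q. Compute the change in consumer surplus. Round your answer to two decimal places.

-172.80

Initial equilibrium: Q_0 = 30, P_0 = 141; CS_0 = (1/2)(30)(75) = 1125, PS_0 = (1/2)(30)(75) = 1125.
New equilibrium: 216 - 2.5Q = 78 + 2.5Q gives Q_1 = 27.6, P_1 = 147; CS_1 = 952.2, PS_1 = 952.2.
Change in consumer surplus = 952.2 - 1125 = -172.8.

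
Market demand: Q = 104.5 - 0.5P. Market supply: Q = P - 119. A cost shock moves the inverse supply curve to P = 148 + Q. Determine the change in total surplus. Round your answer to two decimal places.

Rewriting demand in inverse form: P = 209 - 2Q.
Rewriting supply in inverse form: P = 119 + Q.
Initial equilibrium: Q_0 = 30, P_0 = 149; CS_0 = (1/2)(30)(60) = 900, PS_0 = (1/2)(30)(30) = 450.
New equilibrium: 209 - 2Q = 148 + Q gives Q_1 = 20.3333, P_1 = 168.3333; CS_1 = 413.4444, PS_1 = 206.7222.
Change in total surplus = (413.4444 + 206.7222) - (900 + 450) = -729.8333.

-729.83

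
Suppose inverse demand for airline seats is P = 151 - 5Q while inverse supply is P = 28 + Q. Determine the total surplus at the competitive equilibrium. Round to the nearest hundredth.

1260.75

Equilibrium: 151 - 5Q = 28 + Q, so Q* = 20.5 and P* = 48.5.
CS = (1/2)(20.5)(102.5) = 1050.625 and PS = (1/2)(20.5)(20.5) = 210.125, so total surplus = 1260.75.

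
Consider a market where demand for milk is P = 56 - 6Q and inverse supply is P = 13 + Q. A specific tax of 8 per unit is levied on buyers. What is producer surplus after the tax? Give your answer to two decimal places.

Pre-tax equilibrium: 56 - 6Q = 13 + Q gives Q* = 6.1429, P* = 19.1429.
With the tax, buyers' net willingness to pay falls by 8: (56 - 8) - 6Q = 13 + Q, so Q_t = 5. Buyers pay P_b = 26; sellers receive P_s = P_b - 8 = 18.
PS = (1/2)(Q_t)(P_s - 13) = (1/2)(5)(5) = 12.5.

12.50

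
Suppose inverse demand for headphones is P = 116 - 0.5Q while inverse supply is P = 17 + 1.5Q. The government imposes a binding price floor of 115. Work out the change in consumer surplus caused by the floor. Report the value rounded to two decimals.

-611.56

Free-market equilibrium: 116 - 0.5Q = 17 + 1.5Q gives Q* = 49.5, P* = 91.25.
At P = 115, buyers demand (116 - 115)/0.5 = 2 while sellers would supply more, so the quantity traded is 2 at price 115.
CS goes from (1/2)(49.5)(24.75) = 612.5625 to 1 (computed as (116 - 115)(2) - (1/2)(0.5)(2)^2), a change of -611.5625.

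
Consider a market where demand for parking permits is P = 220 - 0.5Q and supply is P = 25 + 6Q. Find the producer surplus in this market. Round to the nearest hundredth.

2700.00

Setting demand equal to supply, 195 = 6.5Q, so Q* = 30 and P* = 205.
PS is the area between P* and the supply curve from 0 to Q*: (1/2)(30)(180) = 2700.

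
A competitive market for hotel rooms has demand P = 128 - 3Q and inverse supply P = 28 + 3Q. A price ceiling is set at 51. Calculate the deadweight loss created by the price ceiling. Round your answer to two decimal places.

Free-market equilibrium: 128 - 3Q = 28 + 3Q gives Q* = 16.6667, P* = 78.
At the ceiling price 51, quantity supplied is (51 - 28)/3 = 7.6667; supply is the short side, so Q = 7.6667 trades at P = 51.
The lost-trades triangle has base Q* - 7.6667 = 9 and height equal to the gap between the curves at Q = 7.6667, which is 105 - 51 = 54. DWL = (1/2)(9)(54) = 243.

243.00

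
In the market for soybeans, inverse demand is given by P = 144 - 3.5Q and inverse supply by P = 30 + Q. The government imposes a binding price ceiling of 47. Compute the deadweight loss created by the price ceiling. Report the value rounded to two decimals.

Free-market equilibrium: 144 - 3.5Q = 30 + Q gives Q* = 25.3333, P* = 55.3333.
At P = 47, sellers supply (47 - 30)/1 = 17 while buyers want more, so the quantity traded is 17 at price 47.
The lost-trades triangle has base Q* - 17 = 8.3333 and height equal to the gap between the curves at Q = 17, which is 84.5 - 47 = 37.5. DWL = (1/2)(8.3333)(37.5) = 156.25.

156.25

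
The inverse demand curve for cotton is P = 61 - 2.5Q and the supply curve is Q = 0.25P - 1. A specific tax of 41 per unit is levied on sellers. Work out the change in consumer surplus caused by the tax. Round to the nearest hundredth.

Rewriting supply in inverse form: P = 4 + 4Q.
Without the tax, 61 - 2.5Q = 4 + 4Q so Q* = 8.7692 and P* = 39.0769.
With the tax, sellers need 41 more per unit: 61 - 2.5Q = 4 + 4Q + 41, so Q_t = 2.4615. Buyers pay P_b = 54.8462; sellers receive P_s = P_b - 41 = 13.8462.
CS falls from (1/2)(8.7692)(21.9231) = 96.1243 to (1/2)(2.4615)(6.1538) = 7.574, a change of -88.5503.

-88.55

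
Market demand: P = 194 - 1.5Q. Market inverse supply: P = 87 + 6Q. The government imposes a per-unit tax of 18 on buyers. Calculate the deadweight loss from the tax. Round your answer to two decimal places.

21.60

Pre-tax equilibrium: 194 - 1.5Q = 87 + 6Q gives Q* = 14.2667, P* = 172.6.
A tax on buyers shifts demand down by 18: (194 - 18) - 1.5Q = 87 + 6Q, so Q_t = 11.8667. Buyers pay P_b = 176.2; sellers receive P_s = P_b - 18 = 158.2.
Deadweight loss is the triangle between the curves from Q_t to Q*: (1/2)(14.2667 - 11.8667)(18) = 21.6.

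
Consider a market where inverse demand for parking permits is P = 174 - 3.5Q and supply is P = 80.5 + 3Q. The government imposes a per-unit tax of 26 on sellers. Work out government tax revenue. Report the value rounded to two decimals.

Without the tax, 174 - 3.5Q = 80.5 + 3Q so Q* = 14.3846 and P* = 123.6538.
With the tax, sellers need 26 more per unit: 174 - 3.5Q = 80.5 + 3Q + 26, so Q_t = 10.3846. Buyers pay P_b = 137.6538; sellers receive P_s = P_b - 26 = 111.6538.
Tax revenue = t x Q_t = 26 x 10.3846 = 270.

270.00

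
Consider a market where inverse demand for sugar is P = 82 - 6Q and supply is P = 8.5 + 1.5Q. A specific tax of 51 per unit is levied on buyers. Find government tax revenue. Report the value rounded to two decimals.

Pre-tax equilibrium: 82 - 6Q = 8.5 + 1.5Q gives Q* = 9.8, P* = 23.2.
With the tax, buyers' net willingness to pay falls by 51: (82 - 51) - 6Q = 8.5 + 1.5Q, so Q_t = 3. Buyers pay P_b = 64; sellers receive P_s = P_b - 51 = 13.
Revenue is the tax times quantity traded: 51 x 3 = 153.

153.00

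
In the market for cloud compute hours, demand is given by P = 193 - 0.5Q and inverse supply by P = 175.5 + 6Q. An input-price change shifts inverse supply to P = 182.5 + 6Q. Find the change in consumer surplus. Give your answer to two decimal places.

Initial equilibrium: Q_0 = 2.6923, P_0 = 191.6538; CS_0 = (1/2)(2.6923)(1.3462) = 1.8121, PS_0 = (1/2)(2.6923)(16.1538) = 21.7456.
New equilibrium: 193 - 0.5Q = 182.5 + 6Q gives Q_1 = 1.6154, P_1 = 192.1923; CS_1 = 0.6524, PS_1 = 7.8284.
Change in consumer surplus = 0.6524 - 1.8121 = -1.1598.

-1.16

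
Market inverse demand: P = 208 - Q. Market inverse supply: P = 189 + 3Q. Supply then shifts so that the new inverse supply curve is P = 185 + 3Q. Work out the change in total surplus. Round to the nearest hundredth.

Initial equilibrium: Q_0 = 4.75, P_0 = 203.25; CS_0 = (1/2)(4.75)(4.75) = 11.2812, PS_0 = (1/2)(4.75)(14.25) = 33.8438.
New equilibrium: 208 - Q = 185 + 3Q gives Q_1 = 5.75, P_1 = 202.25; CS_1 = 16.5312, PS_1 = 49.5938.
Change in total surplus = (16.5312 + 49.5938) - (11.2812 + 33.8438) = 21.

21.00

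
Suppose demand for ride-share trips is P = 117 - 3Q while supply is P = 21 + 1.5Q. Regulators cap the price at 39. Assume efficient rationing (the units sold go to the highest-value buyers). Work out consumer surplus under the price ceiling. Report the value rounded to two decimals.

Without the control, 117 - 3Q = 21 + 1.5Q so Q* = 21.3333 and P* = 53.
At the ceiling price 39, quantity supplied is (39 - 21)/1.5 = 12; supply is the short side, so Q = 12 trades at P = 39.
The demand price at Q = 12 is 81. CS is the trapezoid between demand and 39 over [0, 12]: (1/2)[(117 - 39) + (81 - 39)](12) = 720.

720.00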